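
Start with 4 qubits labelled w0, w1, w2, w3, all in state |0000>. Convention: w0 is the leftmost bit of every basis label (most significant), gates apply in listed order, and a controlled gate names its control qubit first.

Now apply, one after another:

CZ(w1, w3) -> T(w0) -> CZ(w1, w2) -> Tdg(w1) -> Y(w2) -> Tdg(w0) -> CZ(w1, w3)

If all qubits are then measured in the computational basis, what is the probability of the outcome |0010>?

Outcome |0010> occurs with probability 1.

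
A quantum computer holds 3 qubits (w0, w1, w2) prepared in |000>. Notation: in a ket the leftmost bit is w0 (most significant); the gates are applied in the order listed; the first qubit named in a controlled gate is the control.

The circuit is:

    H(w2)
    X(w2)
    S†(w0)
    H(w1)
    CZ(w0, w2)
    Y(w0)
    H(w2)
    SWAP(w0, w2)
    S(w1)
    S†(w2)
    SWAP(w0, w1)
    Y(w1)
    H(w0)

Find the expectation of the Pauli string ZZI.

The expectation value of ZZI is 0.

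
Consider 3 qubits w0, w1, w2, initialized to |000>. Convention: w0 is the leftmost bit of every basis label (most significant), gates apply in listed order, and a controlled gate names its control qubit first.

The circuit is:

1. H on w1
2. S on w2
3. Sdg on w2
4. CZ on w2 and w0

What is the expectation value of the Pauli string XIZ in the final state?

The expectation value of XIZ is 0. Key observation: steps 2-3 multiply out to the identity, so the circuit reduces to the remaining gates.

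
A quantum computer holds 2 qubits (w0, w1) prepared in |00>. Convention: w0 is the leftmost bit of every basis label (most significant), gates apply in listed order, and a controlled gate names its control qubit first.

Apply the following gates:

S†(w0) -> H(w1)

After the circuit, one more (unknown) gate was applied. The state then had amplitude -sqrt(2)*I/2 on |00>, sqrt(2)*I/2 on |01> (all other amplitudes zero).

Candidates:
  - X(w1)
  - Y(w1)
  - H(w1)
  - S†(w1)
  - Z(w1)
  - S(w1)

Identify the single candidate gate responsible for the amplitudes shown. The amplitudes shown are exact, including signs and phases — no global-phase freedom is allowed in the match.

It was Y(w1) that produced the state shown.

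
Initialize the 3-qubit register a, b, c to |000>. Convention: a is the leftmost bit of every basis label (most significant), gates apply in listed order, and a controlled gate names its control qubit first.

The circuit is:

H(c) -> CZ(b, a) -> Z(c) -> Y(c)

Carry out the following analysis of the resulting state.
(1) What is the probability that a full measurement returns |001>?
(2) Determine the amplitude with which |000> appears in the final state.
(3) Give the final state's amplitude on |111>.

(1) Outcome |001> occurs with probability 1/2.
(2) The final state's coefficient on |000> equals sqrt(2)*I/2.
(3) The amplitude on |111> is 0.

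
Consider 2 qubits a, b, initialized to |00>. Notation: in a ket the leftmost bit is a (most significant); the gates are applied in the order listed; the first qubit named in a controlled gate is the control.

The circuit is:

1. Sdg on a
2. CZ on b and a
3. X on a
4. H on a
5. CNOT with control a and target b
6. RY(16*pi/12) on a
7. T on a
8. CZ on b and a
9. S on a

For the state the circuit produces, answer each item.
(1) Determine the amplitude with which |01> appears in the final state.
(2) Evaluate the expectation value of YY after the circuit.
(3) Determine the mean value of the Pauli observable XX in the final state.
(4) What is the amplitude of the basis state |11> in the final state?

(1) The final state's coefficient on |01> equals sqrt(6)/4.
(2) The observable YY averages to -sqrt(2)/4.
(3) In the final state, XX has expectation -sqrt(2)/2.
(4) The amplitude on |11> is -sqrt(2)*exp(3*I*pi/4)/4.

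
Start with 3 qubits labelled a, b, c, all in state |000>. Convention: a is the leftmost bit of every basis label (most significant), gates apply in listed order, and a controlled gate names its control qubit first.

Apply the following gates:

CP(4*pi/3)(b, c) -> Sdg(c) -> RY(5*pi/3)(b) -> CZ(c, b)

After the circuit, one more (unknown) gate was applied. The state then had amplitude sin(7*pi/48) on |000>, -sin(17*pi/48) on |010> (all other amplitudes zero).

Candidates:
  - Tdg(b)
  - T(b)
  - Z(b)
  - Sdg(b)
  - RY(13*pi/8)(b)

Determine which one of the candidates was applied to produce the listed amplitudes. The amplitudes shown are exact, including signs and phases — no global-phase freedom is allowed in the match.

The unique candidate consistent with the amplitudes is RY(13*pi/8)(b).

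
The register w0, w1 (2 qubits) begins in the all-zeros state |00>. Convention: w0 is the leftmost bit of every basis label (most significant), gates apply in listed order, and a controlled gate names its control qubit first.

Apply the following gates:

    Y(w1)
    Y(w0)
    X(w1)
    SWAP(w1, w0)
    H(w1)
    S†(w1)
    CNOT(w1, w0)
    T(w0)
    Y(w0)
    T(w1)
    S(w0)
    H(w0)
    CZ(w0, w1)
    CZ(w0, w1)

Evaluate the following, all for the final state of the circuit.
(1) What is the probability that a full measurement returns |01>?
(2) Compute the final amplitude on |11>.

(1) The probability of measuring |01> is 1/4.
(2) |11> carries amplitude -I/2 in the final state.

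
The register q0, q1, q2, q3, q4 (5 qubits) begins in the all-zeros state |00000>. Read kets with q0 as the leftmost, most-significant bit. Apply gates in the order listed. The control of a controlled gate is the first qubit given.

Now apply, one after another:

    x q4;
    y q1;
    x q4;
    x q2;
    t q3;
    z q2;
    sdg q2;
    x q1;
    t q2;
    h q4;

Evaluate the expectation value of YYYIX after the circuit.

The expectation value of YYYIX is 0.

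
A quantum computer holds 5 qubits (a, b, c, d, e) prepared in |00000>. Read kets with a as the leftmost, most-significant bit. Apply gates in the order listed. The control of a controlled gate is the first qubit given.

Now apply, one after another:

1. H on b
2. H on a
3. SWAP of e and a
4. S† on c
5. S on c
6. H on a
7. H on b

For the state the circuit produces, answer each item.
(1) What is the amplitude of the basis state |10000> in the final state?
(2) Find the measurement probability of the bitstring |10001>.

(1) The final state's coefficient on |10000> equals 1/2.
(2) Outcome |10001> occurs with probability 1/4.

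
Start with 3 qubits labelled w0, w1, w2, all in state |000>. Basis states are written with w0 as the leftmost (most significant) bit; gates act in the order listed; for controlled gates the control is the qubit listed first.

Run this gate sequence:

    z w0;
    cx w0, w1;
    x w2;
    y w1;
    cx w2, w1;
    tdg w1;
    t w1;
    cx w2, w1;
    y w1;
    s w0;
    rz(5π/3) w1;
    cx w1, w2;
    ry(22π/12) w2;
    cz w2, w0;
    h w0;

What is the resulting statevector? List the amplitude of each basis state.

After the circuit, the state carries amplitude (-1 + sqrt(3))*exp(I*pi/6)/4 on |000>, (1 + sqrt(3))*exp(I*pi/6)/4 on |001>, 0 on |010>, 0 on |011>, (-1 + sqrt(3))*exp(I*pi/6)/4 on |100>, (1 + sqrt(3))*exp(I*pi/6)/4 on |101>, 0 on |110>, 0 on |111>. Key observation: gates 4-9 undo each other exactly, leaving only the rest of the circuit to track.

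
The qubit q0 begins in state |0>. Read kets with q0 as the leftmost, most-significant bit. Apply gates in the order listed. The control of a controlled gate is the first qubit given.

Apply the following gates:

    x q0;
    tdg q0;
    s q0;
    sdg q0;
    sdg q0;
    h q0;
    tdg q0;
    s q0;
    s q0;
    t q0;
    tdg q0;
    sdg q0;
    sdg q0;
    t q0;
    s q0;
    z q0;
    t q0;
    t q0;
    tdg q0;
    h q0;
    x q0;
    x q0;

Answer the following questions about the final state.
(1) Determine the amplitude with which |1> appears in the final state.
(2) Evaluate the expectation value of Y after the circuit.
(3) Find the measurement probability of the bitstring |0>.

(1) The final state's coefficient on |1> equals -1/2 - exp(I*pi/4)/2.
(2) The expectation value of Y is -sqrt(2)/2.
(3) Outcome |0> occurs with probability 1/2 - sqrt(2)/4.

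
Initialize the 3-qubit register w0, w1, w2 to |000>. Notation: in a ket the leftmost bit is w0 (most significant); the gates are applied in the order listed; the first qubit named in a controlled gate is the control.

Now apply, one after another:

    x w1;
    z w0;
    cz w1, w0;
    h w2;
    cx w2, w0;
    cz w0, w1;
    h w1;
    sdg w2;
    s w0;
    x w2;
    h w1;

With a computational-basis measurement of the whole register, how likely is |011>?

The probability of measuring |011> is 1/2.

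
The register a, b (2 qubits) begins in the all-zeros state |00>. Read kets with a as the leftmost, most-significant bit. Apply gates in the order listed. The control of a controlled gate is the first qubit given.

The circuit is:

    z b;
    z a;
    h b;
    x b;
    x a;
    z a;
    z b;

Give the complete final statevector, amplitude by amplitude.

The resulting statevector has amplitude 0 on |00>, 0 on |01>, -sqrt(2)/2 on |10>, sqrt(2)/2 on |11>.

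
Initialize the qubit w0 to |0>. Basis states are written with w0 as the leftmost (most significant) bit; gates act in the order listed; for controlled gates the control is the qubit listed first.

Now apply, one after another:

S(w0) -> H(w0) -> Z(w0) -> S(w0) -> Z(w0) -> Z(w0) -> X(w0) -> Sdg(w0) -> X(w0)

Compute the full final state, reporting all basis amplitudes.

After the circuit, the state carries amplitude -sqrt(2)*I/2 on |0>, -sqrt(2)*I/2 on |1>.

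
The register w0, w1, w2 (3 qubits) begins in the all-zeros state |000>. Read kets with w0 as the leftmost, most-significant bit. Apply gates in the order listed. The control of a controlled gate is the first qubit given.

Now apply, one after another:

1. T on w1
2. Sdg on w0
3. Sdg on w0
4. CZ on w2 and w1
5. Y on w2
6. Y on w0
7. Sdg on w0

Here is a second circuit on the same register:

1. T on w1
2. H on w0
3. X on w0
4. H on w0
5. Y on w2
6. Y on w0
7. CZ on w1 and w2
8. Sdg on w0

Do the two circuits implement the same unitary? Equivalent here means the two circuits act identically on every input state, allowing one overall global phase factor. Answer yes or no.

No, they are not equivalent — no single phase factor reconciles the two unitaries.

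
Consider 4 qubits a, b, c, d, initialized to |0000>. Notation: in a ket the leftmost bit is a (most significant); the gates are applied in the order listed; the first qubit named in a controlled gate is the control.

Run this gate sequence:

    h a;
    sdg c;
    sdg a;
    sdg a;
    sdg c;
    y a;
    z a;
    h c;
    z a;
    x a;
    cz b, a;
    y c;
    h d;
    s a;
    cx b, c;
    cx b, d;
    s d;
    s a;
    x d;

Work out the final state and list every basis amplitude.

The final amplitudes are sqrt(2)*I/4 on |0000>, sqrt(2)/4 on |0001>, -sqrt(2)*I/4 on |0010>, -sqrt(2)/4 on |0011>, 0 on |0100>, 0 on |0101>, 0 on |0110>, 0 on |0111>, -sqrt(2)*I/4 on |1000>, -sqrt(2)/4 on |1001>, sqrt(2)*I/4 on |1010>, sqrt(2)/4 on |1011>, 0 on |1100>, 0 on |1101>, 0 on |1110>, 0 on |1111>.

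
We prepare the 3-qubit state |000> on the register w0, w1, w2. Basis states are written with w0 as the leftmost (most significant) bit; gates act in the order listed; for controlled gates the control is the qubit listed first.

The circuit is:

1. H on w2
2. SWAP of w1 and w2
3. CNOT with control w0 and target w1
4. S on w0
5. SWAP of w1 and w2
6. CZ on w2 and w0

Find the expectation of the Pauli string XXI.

The expectation value of XXI is 0.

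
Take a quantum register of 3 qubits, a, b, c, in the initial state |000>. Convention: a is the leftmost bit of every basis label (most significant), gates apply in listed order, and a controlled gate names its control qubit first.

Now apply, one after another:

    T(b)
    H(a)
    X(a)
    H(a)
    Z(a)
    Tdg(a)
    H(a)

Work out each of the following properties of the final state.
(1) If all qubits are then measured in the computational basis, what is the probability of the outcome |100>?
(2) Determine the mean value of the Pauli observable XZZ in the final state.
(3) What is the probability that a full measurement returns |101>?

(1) The probability of measuring |100> is 1/2. Key observation: steps 2-5 multiply out to the identity, so the circuit reduces to the remaining gates.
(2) In the final state, XZZ has expectation 1.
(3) The probability of measuring |101> is 0.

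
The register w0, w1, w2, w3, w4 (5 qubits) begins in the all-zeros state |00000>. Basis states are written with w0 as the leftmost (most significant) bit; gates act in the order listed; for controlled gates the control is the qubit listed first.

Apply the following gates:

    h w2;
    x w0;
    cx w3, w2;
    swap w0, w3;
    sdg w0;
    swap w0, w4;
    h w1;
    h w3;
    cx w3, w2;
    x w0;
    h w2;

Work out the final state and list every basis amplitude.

The resulting statevector has amplitude 1/2 on |10000>, -1/2 on |10010>, 1/2 on |11000>, -1/2 on |11010>, and 0 on every other basis state.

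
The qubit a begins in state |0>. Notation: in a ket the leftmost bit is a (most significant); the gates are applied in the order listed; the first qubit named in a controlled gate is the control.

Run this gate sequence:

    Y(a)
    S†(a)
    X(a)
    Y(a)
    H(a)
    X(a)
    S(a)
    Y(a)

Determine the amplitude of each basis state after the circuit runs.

The resulting statevector has amplitude sqrt(2)*I/2 on |0>, sqrt(2)/2 on |1>.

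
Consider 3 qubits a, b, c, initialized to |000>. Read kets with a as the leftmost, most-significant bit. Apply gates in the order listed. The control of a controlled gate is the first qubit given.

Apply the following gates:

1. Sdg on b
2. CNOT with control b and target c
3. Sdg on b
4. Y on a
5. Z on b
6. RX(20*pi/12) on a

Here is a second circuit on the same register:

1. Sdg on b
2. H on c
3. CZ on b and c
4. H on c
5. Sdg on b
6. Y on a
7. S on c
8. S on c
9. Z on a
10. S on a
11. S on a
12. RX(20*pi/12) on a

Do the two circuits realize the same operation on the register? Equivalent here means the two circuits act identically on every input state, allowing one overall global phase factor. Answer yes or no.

No, they are not equivalent — no single phase factor reconciles the two unitaries.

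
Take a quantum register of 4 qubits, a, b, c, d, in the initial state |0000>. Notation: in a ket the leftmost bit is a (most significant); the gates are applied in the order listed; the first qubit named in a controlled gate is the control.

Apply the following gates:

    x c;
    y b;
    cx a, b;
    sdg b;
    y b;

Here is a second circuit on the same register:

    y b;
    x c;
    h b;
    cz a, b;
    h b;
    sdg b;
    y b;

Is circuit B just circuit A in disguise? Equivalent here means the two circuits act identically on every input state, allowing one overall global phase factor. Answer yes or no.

Yes, they are equivalent — the unitaries differ by at most a global phase.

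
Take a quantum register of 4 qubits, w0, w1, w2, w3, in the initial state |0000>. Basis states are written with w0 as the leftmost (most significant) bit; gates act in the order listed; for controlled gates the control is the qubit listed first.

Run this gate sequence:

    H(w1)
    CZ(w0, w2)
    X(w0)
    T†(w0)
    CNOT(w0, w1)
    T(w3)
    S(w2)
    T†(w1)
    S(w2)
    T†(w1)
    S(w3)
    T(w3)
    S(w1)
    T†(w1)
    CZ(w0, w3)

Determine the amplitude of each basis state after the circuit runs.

After the circuit, the state carries amplitude -sqrt(2)*exp(3*I*pi/4)/2 on |1000>, -sqrt(2)*I/2 on |1100>, and 0 on every other basis state.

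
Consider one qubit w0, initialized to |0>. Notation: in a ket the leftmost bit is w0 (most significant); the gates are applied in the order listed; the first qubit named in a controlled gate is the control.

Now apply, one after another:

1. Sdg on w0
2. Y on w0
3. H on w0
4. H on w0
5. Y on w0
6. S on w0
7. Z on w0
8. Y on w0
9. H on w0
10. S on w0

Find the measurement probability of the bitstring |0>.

Outcome |0> occurs with probability 1/2. Key observation: steps 1-6 multiply out to the identity, so the circuit reduces to the remaining gates.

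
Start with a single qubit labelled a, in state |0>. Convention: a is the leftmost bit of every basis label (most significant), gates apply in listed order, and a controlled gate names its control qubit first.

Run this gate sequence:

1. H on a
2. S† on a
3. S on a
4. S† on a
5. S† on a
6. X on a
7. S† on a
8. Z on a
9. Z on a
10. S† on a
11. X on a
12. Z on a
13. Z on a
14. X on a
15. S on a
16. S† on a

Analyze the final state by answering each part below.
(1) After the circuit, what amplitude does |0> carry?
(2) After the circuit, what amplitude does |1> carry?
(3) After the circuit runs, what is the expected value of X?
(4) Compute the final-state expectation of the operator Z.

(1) |0> carries amplitude -sqrt(2)/2 in the final state.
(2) |1> carries amplitude -sqrt(2)/2 in the final state.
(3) In the final state, X has expectation 1.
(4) The expectation value of Z is 0.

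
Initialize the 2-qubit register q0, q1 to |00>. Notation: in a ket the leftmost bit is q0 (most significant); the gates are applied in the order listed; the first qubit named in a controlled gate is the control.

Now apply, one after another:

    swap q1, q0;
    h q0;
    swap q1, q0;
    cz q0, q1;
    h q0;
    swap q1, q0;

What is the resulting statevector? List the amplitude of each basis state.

The resulting statevector has amplitude 1/2 on |00>, 1/2 on |01>, 1/2 on |10>, 1/2 on |11>.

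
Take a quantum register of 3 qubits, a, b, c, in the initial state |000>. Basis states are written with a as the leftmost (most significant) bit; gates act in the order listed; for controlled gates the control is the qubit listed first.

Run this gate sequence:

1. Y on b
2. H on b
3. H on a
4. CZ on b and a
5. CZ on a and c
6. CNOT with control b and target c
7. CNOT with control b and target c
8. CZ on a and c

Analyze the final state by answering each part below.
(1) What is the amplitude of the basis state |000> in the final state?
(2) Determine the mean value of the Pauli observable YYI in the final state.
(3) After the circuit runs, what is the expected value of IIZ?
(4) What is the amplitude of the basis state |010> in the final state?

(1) |000> carries amplitude I/2 in the final state. Key observation: steps 5-8 multiply out to the identity, so the circuit reduces to the remaining gates.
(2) The observable YYI averages to -1.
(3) The expectation value of IIZ is 1.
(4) The final state's coefficient on |010> equals -I/2.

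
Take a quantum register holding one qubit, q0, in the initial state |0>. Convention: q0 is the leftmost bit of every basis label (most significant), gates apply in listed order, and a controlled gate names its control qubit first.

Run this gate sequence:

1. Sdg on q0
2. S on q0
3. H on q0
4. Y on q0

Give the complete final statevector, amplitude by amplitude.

The resulting statevector has amplitude -sqrt(2)*I/2 on |0>, sqrt(2)*I/2 on |1>.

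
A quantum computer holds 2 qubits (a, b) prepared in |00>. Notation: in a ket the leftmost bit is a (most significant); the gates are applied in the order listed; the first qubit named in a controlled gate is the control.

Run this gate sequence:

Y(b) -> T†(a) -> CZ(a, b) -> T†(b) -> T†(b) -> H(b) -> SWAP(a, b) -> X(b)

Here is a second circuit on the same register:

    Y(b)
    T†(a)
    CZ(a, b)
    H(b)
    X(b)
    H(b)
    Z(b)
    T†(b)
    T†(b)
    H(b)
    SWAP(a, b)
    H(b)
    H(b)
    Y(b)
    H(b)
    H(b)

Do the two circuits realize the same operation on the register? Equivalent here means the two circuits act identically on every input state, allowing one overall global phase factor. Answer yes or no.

No — the two circuits implement different unitaries, even allowing a global phase.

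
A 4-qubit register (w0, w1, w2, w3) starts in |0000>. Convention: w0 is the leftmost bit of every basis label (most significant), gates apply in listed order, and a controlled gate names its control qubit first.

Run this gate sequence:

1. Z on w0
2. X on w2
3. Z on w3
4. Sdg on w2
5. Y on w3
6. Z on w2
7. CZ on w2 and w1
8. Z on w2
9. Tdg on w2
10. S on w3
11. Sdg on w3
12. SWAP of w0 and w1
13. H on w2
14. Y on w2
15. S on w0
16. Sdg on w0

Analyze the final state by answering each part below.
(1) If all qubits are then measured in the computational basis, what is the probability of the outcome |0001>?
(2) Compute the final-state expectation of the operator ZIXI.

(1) The probability of measuring |0001> is 1/2. Key observation: steps 15-16 multiply out to the identity, so the circuit reduces to the remaining gates.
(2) In the final state, ZIXI has expectation 1.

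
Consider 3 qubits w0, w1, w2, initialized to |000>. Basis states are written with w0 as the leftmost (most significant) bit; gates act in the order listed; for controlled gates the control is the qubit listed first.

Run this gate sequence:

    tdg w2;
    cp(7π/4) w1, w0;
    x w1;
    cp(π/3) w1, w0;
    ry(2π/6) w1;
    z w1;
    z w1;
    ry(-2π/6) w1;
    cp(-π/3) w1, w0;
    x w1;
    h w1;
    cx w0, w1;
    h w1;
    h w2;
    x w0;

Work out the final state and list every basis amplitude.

The resulting statevector has amplitude sqrt(2)/2 on |100>, sqrt(2)/2 on |101>, and 0 on every other basis state. Key observation: steps 3-10 multiply out to the identity, so the circuit reduces to the remaining gates.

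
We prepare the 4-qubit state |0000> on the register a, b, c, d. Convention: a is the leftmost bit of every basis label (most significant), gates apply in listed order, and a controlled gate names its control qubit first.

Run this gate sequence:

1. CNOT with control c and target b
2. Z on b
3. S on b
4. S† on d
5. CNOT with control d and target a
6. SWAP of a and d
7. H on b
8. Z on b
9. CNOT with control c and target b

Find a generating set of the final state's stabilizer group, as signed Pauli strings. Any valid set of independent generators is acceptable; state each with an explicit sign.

The final state is stabilized by the group generated by -IXII, +ZIII, +IIZI, +IIIZ; other independent generating sets are equally valid.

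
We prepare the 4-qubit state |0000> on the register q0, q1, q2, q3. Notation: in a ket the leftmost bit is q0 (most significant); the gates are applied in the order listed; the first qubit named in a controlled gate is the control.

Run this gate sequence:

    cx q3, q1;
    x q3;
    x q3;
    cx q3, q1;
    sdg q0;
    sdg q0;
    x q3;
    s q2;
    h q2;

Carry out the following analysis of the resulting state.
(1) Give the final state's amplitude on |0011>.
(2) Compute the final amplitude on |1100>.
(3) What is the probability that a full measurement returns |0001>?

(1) |0011> carries amplitude sqrt(2)/2 in the final state. Key observation: steps 1-4 multiply out to the identity, so the circuit reduces to the remaining gates.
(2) The final state's coefficient on |1100> equals 0.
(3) The probability of measuring |0001> is 1/2.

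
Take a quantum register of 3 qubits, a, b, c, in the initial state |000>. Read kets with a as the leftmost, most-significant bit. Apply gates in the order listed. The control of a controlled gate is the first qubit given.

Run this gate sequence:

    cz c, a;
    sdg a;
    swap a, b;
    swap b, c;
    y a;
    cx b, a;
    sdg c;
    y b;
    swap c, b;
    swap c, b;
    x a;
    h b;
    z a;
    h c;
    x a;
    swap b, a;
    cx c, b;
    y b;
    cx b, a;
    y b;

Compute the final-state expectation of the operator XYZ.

The observable XYZ averages to 0.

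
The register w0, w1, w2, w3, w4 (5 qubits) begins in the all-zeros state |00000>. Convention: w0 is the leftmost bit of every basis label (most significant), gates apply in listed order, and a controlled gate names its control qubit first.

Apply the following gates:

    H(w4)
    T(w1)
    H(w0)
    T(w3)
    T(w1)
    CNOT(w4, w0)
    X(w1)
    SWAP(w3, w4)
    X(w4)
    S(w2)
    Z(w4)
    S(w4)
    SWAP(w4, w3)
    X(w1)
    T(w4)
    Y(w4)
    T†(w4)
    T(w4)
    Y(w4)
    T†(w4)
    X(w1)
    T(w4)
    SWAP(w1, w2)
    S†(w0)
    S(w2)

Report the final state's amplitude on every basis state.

The final amplitudes are 1/2 on |00110>, exp(I*pi/4)/2 on |00111>, -I/2 on |10110>, -exp(3*I*pi/4)/2 on |10111>, and 0 on every other basis state. Key observation: steps 14-21 multiply out to the identity, so the circuit reduces to the remaining gates.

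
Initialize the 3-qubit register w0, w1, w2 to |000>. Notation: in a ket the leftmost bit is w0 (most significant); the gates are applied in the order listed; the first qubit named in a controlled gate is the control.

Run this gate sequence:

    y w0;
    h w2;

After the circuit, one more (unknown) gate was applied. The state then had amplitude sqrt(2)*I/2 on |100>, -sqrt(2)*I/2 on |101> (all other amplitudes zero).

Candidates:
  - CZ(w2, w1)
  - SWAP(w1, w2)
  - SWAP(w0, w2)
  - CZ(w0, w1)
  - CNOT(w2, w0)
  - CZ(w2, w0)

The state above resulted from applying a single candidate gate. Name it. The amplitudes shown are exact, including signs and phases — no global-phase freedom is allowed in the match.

The applied gate was CZ(w2, w0).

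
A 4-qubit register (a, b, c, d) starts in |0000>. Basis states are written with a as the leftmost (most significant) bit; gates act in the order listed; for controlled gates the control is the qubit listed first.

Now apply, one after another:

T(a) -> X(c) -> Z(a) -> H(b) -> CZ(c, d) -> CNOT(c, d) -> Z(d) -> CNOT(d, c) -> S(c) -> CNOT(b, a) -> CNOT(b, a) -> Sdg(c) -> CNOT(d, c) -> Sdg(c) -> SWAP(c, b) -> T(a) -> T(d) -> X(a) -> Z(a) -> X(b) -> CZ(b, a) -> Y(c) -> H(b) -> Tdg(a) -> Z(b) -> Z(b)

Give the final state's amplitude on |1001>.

The final state's coefficient on |1001> equals -1/2. Key observation: the block from step 8 through step 13 cancels to the identity and can be dropped.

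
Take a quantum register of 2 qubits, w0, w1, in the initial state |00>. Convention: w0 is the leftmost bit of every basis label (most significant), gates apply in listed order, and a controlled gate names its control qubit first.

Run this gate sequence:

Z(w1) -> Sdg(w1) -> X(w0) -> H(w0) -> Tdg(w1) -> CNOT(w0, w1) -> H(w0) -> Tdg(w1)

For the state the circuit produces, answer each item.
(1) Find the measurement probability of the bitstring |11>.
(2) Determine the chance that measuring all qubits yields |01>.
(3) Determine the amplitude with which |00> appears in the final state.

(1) A full measurement returns |11> with probability 1/4.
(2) The probability of measuring |01> is 1/4.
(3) |00> carries amplitude 1/2 in the final state.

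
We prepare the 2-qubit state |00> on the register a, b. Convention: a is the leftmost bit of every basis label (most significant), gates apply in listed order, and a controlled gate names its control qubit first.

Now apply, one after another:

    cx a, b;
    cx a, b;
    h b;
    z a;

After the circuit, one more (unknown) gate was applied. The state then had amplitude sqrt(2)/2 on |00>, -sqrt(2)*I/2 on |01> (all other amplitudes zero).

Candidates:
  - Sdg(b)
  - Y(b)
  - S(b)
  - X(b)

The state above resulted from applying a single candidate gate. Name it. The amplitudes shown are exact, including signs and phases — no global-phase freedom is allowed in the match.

The unique candidate consistent with the amplitudes is Sdg(b).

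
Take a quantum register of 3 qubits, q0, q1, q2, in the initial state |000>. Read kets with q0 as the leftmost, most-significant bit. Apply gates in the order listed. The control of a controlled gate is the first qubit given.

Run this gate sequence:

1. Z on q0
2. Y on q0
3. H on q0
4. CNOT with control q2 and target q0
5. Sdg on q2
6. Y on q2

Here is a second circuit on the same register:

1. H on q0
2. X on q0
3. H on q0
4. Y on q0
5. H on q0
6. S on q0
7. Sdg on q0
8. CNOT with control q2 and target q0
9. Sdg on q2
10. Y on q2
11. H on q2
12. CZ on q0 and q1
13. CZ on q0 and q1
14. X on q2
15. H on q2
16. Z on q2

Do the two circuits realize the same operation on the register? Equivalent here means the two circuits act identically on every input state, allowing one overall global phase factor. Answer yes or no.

Yes — the two circuits implement the same unitary up to a global phase.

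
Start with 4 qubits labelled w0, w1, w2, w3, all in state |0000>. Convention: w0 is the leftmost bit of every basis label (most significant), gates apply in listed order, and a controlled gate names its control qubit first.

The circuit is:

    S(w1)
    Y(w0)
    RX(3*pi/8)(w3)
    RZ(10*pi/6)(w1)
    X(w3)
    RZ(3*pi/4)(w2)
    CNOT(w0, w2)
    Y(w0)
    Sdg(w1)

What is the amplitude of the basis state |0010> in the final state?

The final state's coefficient on |0010> equals exp(7*I*pi/24)*sin(3*pi/16).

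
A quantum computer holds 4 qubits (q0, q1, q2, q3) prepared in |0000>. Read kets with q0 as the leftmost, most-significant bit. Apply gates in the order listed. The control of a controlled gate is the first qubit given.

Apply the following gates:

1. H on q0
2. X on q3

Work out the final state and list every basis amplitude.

The final amplitudes are sqrt(2)/2 on |0001>, sqrt(2)/2 on |1001>, and 0 on every other basis state.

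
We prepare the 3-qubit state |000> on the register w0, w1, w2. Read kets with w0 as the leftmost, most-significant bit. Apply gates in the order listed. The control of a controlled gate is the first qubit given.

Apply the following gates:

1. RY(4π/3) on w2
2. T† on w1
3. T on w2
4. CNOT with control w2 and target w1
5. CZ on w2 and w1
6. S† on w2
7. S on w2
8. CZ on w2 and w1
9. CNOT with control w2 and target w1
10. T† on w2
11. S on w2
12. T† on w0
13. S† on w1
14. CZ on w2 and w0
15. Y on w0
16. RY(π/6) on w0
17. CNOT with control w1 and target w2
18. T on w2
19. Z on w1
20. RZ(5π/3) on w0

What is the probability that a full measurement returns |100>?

The probability of measuring |100> is sqrt(3)/16 + 1/8.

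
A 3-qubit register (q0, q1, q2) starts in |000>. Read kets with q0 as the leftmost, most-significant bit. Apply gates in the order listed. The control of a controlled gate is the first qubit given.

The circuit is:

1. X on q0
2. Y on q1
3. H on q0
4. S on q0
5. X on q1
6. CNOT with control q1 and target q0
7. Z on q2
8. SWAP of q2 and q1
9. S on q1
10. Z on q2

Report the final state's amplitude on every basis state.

The resulting statevector has amplitude sqrt(2)*I/2 on |000>, sqrt(2)/2 on |100>, and 0 on every other basis state.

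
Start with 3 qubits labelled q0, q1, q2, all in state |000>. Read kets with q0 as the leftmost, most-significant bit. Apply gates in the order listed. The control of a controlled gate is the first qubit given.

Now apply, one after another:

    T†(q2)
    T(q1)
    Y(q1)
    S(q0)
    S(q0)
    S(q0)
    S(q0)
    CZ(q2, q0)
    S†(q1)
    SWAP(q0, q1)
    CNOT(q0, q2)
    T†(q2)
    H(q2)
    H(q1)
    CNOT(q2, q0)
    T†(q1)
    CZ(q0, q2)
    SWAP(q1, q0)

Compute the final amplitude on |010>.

The final state's coefficient on |010> equals -exp(3*I*pi/4)/2. Key observation: gates 4-7 undo each other exactly, leaving only the rest of the circuit to track.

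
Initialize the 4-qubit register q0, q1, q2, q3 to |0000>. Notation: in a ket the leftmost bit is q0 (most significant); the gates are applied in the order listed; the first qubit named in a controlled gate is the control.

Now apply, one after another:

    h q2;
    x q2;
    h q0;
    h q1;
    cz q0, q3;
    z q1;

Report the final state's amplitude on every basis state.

The resulting statevector has amplitude sqrt(2)/4 on |0000>, 0 on |0001>, sqrt(2)/4 on |0010>, 0 on |0011>, -sqrt(2)/4 on |0100>, 0 on |0101>, -sqrt(2)/4 on |0110>, 0 on |0111>, sqrt(2)/4 on |1000>, 0 on |1001>, sqrt(2)/4 on |1010>, 0 on |1011>, -sqrt(2)/4 on |1100>, 0 on |1101>, -sqrt(2)/4 on |1110>, 0 on |1111>.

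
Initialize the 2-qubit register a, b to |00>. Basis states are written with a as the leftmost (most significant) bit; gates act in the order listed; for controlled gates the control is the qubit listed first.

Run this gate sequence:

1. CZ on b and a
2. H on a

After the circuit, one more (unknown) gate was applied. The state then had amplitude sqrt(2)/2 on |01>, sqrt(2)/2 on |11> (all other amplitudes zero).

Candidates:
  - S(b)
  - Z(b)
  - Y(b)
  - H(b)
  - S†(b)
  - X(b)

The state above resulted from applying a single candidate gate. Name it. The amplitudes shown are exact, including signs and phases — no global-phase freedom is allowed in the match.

It was X(b) that produced the state shown.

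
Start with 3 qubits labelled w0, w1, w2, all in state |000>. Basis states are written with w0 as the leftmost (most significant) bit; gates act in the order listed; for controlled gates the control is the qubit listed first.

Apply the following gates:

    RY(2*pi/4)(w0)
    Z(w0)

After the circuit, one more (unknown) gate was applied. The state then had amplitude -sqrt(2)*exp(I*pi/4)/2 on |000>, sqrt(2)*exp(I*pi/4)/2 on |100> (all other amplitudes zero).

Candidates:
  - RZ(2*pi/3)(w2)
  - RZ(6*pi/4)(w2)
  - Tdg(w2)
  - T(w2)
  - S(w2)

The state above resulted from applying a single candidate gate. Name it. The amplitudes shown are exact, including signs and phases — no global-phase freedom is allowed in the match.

The unique candidate consistent with the amplitudes is RZ(6*pi/4)(w2).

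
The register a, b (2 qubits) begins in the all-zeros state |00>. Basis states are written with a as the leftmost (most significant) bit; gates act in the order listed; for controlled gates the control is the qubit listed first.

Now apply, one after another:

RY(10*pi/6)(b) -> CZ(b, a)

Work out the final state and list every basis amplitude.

The resulting statevector has amplitude -sqrt(3)/2 on |00>, 1/2 on |01>, 0 on |10>, 0 on |11>.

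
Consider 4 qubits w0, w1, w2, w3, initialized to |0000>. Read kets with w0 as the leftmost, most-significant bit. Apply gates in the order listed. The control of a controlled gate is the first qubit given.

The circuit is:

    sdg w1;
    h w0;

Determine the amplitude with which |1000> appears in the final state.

|1000> carries amplitude sqrt(2)/2 in the final state.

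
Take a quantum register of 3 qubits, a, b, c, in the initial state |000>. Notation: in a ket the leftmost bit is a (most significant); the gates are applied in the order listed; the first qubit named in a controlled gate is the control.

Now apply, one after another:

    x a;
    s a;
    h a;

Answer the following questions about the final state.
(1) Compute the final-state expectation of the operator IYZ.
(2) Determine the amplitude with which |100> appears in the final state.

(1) The observable IYZ averages to 0.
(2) The final state's coefficient on |100> equals -sqrt(2)*I/2.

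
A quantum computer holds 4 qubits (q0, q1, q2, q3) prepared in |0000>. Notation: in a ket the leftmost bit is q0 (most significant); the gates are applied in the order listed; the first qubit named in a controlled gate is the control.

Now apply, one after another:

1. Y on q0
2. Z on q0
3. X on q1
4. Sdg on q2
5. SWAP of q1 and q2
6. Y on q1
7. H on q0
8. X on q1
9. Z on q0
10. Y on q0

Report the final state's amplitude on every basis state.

The final amplitudes are -sqrt(2)*I/2 on |0010>, sqrt(2)*I/2 on |1010>, and 0 on every other basis state.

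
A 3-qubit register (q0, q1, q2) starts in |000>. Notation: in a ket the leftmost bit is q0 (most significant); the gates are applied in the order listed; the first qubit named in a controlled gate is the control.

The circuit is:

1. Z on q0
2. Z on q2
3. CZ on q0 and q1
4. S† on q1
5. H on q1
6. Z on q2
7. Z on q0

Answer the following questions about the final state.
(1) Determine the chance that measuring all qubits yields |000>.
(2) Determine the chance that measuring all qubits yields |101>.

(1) The probability of measuring |000> is 1/2.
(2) The probability of measuring |101> is 0.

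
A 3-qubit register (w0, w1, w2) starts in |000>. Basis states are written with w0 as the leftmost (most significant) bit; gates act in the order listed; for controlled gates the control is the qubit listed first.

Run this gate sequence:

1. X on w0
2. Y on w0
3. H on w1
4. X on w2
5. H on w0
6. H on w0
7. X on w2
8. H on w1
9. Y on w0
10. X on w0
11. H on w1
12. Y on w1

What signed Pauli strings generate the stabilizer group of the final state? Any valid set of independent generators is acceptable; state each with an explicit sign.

The stabilizer group can be generated by -IXI, +ZII, +IIZ, among other valid generating sets. Key observation: the block from step 2 through step 9 cancels to the identity and can be dropped.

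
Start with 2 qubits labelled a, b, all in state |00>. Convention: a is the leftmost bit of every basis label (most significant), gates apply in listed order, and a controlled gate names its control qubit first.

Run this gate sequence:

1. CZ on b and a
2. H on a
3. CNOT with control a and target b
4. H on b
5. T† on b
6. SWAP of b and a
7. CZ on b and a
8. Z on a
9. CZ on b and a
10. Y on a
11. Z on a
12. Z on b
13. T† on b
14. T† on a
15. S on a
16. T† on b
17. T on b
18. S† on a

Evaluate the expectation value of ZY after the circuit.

The expectation value of ZY is -sqrt(2)/2.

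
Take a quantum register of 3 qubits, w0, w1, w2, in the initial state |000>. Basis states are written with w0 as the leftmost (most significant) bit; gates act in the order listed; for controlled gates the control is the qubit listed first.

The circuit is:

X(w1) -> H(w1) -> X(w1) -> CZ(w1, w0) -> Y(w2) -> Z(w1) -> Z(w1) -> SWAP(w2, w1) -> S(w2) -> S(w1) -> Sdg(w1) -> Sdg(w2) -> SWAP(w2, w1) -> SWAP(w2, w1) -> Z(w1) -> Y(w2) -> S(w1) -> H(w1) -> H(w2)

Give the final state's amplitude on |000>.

|000> carries amplitude -sqrt(2)*I/2 in the final state. Key observation: steps 8-13 multiply out to the identity, so the circuit reduces to the remaining gates.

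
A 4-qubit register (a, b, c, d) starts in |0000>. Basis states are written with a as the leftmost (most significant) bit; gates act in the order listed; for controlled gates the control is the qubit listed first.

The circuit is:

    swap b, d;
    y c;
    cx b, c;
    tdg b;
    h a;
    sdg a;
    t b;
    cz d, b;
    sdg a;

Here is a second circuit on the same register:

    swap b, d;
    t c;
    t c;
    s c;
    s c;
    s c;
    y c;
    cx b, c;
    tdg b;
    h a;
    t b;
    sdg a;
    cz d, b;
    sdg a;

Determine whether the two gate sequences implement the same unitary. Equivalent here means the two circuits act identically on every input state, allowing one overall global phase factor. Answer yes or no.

Yes: on every input state the two circuits agree up to one overall phase factor.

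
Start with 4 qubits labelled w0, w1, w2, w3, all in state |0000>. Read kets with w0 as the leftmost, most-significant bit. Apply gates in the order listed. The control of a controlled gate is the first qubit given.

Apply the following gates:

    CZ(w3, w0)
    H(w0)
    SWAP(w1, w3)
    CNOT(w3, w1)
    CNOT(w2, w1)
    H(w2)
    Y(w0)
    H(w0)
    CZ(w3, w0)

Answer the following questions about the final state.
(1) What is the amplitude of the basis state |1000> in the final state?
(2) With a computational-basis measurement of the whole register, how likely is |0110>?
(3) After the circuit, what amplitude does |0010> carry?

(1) |1000> carries amplitude -sqrt(2)*I/2 in the final state.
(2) The probability of measuring |0110> is 0.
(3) The amplitude on |0010> is 0.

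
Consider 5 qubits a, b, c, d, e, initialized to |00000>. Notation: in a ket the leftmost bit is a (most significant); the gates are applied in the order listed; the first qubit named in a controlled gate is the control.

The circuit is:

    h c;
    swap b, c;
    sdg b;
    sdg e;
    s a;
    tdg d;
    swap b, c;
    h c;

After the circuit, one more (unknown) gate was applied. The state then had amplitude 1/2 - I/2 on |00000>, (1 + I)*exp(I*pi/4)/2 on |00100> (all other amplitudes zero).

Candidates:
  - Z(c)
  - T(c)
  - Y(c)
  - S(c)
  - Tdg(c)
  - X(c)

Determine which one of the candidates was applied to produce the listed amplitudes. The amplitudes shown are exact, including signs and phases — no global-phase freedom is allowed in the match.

The unique candidate consistent with the amplitudes is T(c).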